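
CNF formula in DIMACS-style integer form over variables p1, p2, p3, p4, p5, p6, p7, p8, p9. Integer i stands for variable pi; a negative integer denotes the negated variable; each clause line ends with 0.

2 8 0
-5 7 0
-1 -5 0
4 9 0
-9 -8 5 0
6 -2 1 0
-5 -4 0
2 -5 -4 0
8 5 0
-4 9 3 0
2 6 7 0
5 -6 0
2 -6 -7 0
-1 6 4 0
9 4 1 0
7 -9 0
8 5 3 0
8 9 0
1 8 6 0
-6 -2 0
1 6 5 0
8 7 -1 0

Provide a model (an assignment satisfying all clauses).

p1=T, p2=T, p3=T, p4=T, p5=F, p6=F, p7=F, p8=T, p9=F

Pure literal: p3 appears only positively; assign p3 = True.
Set p1 = True and propagate.
  then p5 is forced to False.
  then p8 is forced to True.
  then p9 is forced to False.
  then p4 is forced to True.
  then p6 is forced to False.
For the remaining variables, p2 = True, p7 = False works.
Every clause has at least one true literal under this assignment.
Check each clause:
  1. (p8 || p2) — p8 is true.
  2. (!p5 || p7) — !p5 is true.
  3. (!p1 || !p5) — !p5 is true.
  4. (p4 || p9) — p4 is true.
  5. (!p9 || !p8 || p5) — !p9 is true.
  6. (p1 || !p2 || p6) — p1 is true.
  7. (!p5 || !p4) — !p5 is true.
  8. (!p5 || !p4 || p2) — p2 is true.
  9. (p5 || p8) — p8 is true.
  10. (!p4 || p9 || p3) — p3 is true.
  11. (p6 || p2 || p7) — p2 is true.
  12. (!p6 || p5) — !p6 is true.
  13. (!p6 || !p7 || p2) — !p7 is true.
  14. (p6 || p4 || !p1) — p4 is true.
  15. (p1 || p9 || p4) — p1 is true.
  16. (!p9 || p7) — !p9 is true.
  17. (p3 || p5 || p8) — p8 is true.
  18. (p8 || p9) — p8 is true.
  19. (p1 || p8 || p6) — p8 is true.
  20. (!p6 || !p2) — !p6 is true.
  21. (p1 || p5 || p6) — p1 is true.
  22. (!p1 || p8 || p7) — p8 is true.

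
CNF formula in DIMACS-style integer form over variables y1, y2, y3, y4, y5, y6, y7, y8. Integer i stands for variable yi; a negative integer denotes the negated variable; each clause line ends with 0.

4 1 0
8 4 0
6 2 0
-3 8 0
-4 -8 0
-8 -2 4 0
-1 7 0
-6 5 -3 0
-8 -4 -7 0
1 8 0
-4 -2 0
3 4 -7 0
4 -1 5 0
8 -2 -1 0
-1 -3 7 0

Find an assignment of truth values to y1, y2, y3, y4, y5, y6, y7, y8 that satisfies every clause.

y1=1  y2=0  y3=1  y4=0  y5=1  y6=1  y7=1  y8=1

Pure literal: y5 appears only positively; assign y5 = True.
Try y1 = True.
  then y7 is forced to True.
Try y2 = False.
  then y6 is forced to True.
Try y3 = True.
  then y8 is forced to True.
  then y4 is forced to False.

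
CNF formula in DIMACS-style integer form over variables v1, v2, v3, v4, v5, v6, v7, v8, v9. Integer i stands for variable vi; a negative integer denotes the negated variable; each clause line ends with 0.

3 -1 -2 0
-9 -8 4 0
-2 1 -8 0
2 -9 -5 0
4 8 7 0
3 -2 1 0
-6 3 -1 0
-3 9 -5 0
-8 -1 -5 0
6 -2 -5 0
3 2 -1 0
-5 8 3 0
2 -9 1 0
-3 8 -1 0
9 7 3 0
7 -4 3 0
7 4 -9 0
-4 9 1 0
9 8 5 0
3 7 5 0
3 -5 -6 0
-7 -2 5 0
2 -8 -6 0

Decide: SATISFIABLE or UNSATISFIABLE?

SATISFIABLE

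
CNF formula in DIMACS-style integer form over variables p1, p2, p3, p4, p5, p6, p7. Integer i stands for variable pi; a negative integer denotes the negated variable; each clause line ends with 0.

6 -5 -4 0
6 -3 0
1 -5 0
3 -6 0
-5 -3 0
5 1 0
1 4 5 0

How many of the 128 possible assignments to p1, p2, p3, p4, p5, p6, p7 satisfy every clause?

Split on p5, then p1.
  p5=1, p1=1: remaining (p2,p3,p4,p6,p7) ∈ {(0,0,0,0,0); (0,0,0,0,1); (1,0,0,0,0); (1,0,0,0,1)} — 4.
  p5=1, p1=0: a clause becomes empty — 0.
  p5=0, p1=1: p2, p4, p7 free; 2 ways for (p3,p6) × 2^3 = 16.
  p5=0, p1=0: a clause becomes empty — 0.
Total: 4 + 0 + 16 + 0 = 20.

20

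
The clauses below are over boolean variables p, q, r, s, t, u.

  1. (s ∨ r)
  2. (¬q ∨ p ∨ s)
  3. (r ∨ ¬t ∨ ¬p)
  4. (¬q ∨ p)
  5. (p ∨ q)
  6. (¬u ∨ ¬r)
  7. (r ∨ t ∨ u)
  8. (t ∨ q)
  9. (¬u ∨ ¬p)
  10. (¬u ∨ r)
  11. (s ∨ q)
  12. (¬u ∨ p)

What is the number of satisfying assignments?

5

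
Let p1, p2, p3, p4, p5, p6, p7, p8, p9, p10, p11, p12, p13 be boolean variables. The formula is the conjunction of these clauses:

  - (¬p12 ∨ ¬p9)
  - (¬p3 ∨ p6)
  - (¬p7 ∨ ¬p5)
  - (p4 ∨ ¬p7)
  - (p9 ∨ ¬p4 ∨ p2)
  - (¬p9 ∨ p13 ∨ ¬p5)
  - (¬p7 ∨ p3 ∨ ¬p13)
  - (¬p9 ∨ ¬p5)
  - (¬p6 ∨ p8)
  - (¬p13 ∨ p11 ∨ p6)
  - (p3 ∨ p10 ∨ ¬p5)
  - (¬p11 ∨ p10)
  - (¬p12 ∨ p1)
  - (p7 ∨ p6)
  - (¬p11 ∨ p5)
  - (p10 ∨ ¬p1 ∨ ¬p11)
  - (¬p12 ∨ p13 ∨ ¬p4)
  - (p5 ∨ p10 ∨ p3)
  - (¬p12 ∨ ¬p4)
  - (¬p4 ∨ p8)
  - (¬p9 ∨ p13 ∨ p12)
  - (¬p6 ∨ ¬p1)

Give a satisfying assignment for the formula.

p1=False, p2=False, p3=False, p4=False, p5=False, p6=True, p7=False, p8=True, p9=False, p10=True, p11=False, p12=False, p13=True

Check each clause:
  1. (¬p9 ∨ ¬p12) — ¬p12 is true.
  2. (p6 ∨ ¬p3) — ¬p3 is true.
  3. (¬p5 ∨ ¬p7) — ¬p7 is true.
  4. (¬p7 ∨ p4) — ¬p7 is true.
  5. (¬p4 ∨ p9 ∨ p2) — ¬p4 is true.
  6. (p13 ∨ ¬p9 ∨ ¬p5) — ¬p5 is true.
  7. (¬p7 ∨ p3 ∨ ¬p13) — ¬p7 is true.
  8. (¬p5 ∨ ¬p9) — ¬p5 is true.
  9. (p8 ∨ ¬p6) — p8 is true.
  10. (p11 ∨ ¬p13 ∨ p6) — p6 is true.
  11. (p3 ∨ ¬p5 ∨ p10) — p10 is true.
  12. (p10 ∨ ¬p11) — p10 is true.
  13. (¬p12 ∨ p1) — ¬p12 is true.
  14. (p7 ∨ p6) — p6 is true.
  15. (¬p11 ∨ p5) — ¬p11 is true.
  16. (¬p1 ∨ p10 ∨ ¬p11) — p10 is true.
  17. (¬p12 ∨ ¬p4 ∨ p13) — ¬p12 is true.
  18. (p10 ∨ p3 ∨ p5) — p10 is true.
  19. (¬p12 ∨ ¬p4) — ¬p4 is true.
  20. (p8 ∨ ¬p4) — p8 is true.
  21. (p13 ∨ p12 ∨ ¬p9) — p13 is true.
  22. (¬p1 ∨ ¬p6) — ¬p1 is true.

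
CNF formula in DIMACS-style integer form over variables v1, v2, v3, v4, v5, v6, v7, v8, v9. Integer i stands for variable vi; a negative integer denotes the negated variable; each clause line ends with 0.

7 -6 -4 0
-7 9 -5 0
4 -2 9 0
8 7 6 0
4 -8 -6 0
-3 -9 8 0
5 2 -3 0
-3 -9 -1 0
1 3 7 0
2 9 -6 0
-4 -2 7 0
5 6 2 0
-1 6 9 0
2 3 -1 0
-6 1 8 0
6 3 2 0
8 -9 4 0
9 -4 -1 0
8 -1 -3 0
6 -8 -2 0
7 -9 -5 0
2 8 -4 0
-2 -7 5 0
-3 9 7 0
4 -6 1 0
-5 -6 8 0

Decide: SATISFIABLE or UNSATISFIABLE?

Set v1 = False and propagate.
Set v2 = False and propagate.
The remaining clauses are satisfied by v3 = True, v4 = True, v5 = True, v6 = False, v7 = True, v8 = True, v9 = True.
So v1 = False, v2 = False, v3 = True, v4 = True, v5 = True, v6 = False, v7 = True, v8 = True, v9 = True is a satisfying assignment.

SATISFIABLE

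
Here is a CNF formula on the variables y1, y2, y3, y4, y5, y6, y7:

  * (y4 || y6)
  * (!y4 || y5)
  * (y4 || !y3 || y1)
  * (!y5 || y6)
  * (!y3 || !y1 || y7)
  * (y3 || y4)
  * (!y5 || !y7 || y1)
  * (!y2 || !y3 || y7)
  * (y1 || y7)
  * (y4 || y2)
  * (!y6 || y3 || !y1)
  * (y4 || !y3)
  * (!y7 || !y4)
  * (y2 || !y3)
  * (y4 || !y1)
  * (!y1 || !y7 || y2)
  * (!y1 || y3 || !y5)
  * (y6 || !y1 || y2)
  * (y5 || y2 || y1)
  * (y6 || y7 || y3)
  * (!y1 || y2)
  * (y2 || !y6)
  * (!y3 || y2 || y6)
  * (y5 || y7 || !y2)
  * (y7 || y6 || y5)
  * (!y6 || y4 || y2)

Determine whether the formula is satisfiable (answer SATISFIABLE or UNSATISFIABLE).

UNSATISFIABLE

y1 = True:
  propagation gives y4=True, y5=True, y6=True, y3=True; an empty clause results — contradiction.
y1 = False:
  propagation gives y7=True, y5=False, y4=False, y6=True; an empty clause results — contradiction.
Every branch closes, so no satisfying assignment exists.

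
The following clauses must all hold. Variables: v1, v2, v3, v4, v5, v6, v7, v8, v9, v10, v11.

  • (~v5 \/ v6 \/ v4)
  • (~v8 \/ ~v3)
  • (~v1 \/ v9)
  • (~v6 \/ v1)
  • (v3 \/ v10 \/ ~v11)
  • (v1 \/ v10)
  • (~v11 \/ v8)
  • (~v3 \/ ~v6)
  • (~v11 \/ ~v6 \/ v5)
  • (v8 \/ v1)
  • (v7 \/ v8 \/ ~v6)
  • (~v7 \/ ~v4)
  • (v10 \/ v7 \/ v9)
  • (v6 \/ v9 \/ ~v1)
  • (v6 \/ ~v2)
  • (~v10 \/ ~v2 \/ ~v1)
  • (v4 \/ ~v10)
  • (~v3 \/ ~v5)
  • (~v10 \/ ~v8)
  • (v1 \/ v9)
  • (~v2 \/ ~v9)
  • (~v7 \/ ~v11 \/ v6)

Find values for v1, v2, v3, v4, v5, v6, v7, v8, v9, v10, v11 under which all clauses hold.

v1=T, v2=F, v3=F, v4=F, v5=F, v6=T, v7=T, v8=F, v9=T, v10=F, v11=F

Check each clause:
  1. (v6 \/ ~v5 \/ v4) — ~v5 is true.
  2. (~v3 \/ ~v8) — ~v8 is true.
  3. (~v1 \/ v9) — v9 is true.
  4. (~v6 \/ v1) — v1 is true.
  5. (v3 \/ ~v11 \/ v10) — ~v11 is true.
  6. (v10 \/ v1) — v1 is true.
  7. (v8 \/ ~v11) — ~v11 is true.
  8. (~v6 \/ ~v3) — ~v3 is true.
  9. (v5 \/ ~v6 \/ ~v11) — ~v11 is true.
  10. (v8 \/ v1) — v1 is true.
  11. (v8 \/ v7 \/ ~v6) — v7 is true.
  12. (~v4 \/ ~v7) — ~v4 is true.
  13. (v7 \/ v10 \/ v9) — v9 is true.
  14. (v6 \/ v9 \/ ~v1) — v9 is true.
  15. (v6 \/ ~v2) — ~v2 is true.
  16. (~v10 \/ ~v2 \/ ~v1) — ~v10 is true.
  17. (~v10 \/ v4) — ~v10 is true.
  18. (~v5 \/ ~v3) — ~v5 is true.
  19. (~v10 \/ ~v8) — ~v8 is true.
  20. (v9 \/ v1) — v9 is true.
  21. (~v9 \/ ~v2) — ~v2 is true.
  22. (~v11 \/ ~v7 \/ v6) — ~v11 is true.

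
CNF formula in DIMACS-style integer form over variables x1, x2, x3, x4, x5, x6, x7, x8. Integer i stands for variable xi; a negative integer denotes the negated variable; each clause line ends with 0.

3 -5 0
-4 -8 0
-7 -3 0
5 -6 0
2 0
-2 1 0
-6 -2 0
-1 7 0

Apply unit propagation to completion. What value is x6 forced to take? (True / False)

False

(x2) stands alone — x2 = True.
(NOT x2 OR x1) with x2 = True leaves only x1, so x1 = True.
(NOT x2 OR NOT x6): since x2 = True, the clause reduces to (NOT x6). x6 = False.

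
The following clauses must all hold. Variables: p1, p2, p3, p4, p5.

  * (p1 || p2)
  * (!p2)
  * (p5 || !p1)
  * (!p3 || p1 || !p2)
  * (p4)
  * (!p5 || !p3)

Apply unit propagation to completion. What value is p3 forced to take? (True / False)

False

Unit clause (!p2) sets p2 = False.
(p1 || p2): since p2 = False, the clause reduces to (p1). p1 = True.
In (!p1 || p5), !p1 is now false; p5 must hold, so p5 = True.
(p4) is a unit clause: p4 = True.
In (!p3 || !p5), !p5 is now false; !p3 must hold, so p3 = False.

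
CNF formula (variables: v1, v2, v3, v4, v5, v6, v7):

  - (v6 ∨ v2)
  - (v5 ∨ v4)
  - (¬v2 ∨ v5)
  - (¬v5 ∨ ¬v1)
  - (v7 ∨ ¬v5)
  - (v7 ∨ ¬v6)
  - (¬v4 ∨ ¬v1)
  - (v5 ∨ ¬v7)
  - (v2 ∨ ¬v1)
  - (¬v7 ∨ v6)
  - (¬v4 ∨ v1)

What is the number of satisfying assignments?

4

The models are:
  v1=F v2=F v3=F v4=F v5=T v6=T v7=T
  v1=F v2=F v3=T v4=F v5=T v6=T v7=T
  v1=F v2=T v3=F v4=F v5=T v6=T v7=T
  v1=F v2=T v3=T v4=F v5=T v6=T v7=T
That's 4 in total.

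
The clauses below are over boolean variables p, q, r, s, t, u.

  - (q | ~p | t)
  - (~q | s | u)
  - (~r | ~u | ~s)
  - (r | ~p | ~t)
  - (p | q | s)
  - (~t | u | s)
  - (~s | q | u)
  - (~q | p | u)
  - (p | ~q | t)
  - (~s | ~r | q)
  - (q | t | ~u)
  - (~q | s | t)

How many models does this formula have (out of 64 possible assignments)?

Case analysis on q and s:
  q=1, s=1: 5 of the 16 assignments to (p,r,t,u) work.
  q=1, s=0: remaining (p,r,t,u) ∈ {(0,0,1,1); (0,1,1,1); (1,1,1,1)} — 3.
  q=0, s=1: remaining (p,r,t,u) ∈ {(0,0,1,1)} — 1.
  q=0, s=0: remaining (p,r,t,u) ∈ {(1,1,1,1)} — 1.
Total: 5 + 3 + 1 + 1 = 10.

10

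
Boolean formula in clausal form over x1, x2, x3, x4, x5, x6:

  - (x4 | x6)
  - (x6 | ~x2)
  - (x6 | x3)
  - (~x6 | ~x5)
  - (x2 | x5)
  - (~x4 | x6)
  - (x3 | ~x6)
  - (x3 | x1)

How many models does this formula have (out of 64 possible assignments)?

4

Satisfying assignments:
  x1=F x2=T x3=T x4=F x5=F x6=T
  x1=F x2=T x3=T x4=T x5=F x6=T
  x1=T x2=T x3=T x4=F x5=F x6=T
  x1=T x2=T x3=T x4=T x5=F x6=T
That's 4 in total.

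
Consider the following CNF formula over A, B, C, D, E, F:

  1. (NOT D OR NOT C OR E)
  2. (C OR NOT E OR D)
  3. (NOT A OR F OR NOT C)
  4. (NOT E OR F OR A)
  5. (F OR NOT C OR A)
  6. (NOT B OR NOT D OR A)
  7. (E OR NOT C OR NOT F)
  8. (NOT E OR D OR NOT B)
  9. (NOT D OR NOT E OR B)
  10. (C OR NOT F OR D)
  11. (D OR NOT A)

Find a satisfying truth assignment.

A = F, B = F, C = F, D = F, E = F, F = F

Check each clause:
  1. (E OR NOT C OR NOT D) — NOT D is true.
  2. (D OR NOT E OR C) — NOT E is true.
  3. (NOT A OR F OR NOT C) — NOT C is true.
  4. (A OR NOT E OR F) — NOT E is true.
  5. (A OR F OR NOT C) — NOT C is true.
  6. (NOT D OR NOT B OR A) — NOT D is true.
  7. (E OR NOT F OR NOT C) — NOT C is true.
  8. (NOT E OR NOT B OR D) — NOT E is true.
  9. (B OR NOT D OR NOT E) — NOT E is true.
  10. (NOT F OR D OR C) — NOT F is true.
  11. (NOT A OR D) — NOT A is true.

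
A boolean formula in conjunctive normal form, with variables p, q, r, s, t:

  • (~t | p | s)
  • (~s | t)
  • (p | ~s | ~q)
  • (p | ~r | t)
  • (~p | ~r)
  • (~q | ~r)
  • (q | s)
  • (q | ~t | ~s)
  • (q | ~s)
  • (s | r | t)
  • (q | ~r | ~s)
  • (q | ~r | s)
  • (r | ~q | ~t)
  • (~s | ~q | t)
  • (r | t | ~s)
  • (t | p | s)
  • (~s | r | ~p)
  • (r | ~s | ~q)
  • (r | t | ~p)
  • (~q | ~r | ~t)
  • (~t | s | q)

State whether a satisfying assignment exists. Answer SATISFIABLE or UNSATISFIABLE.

UNSATISFIABLE

s = True:
  propagation gives t=True, q=True, p=True, r=False; an empty clause results — contradiction.
s = False:
  propagation gives q=True, r=False, t=True; an empty clause results — contradiction.
Every branch closes, so no satisfying assignment exists.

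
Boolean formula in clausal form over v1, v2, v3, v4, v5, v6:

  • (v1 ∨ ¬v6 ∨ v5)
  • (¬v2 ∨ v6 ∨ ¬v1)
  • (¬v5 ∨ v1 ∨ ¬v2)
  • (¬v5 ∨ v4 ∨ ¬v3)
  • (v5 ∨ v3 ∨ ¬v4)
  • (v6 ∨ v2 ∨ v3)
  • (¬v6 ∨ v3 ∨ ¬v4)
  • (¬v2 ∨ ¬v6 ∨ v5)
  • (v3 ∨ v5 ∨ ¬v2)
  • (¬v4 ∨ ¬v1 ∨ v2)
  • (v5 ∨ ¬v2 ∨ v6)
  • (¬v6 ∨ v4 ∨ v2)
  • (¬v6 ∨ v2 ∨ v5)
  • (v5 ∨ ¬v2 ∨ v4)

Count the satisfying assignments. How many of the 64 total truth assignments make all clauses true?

7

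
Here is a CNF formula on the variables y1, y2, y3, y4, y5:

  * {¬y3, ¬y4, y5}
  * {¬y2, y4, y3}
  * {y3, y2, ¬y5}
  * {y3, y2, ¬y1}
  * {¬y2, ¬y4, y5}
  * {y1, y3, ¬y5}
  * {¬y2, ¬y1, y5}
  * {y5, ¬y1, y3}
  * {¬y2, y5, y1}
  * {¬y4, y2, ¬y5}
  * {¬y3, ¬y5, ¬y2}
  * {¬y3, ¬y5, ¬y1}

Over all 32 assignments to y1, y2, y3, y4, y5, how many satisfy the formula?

The models are:
  y1=F y2=F y3=F y4=F y5=F
  y1=F y2=F y3=F y4=T y5=F
  y1=F y2=F y3=T y4=F y5=F
  y1=F y2=F y3=T y4=F y5=T
  y1=T y2=F y3=T y4=F y5=F
  y1=T y2=T y3=F y4=T y5=T
That's 6 in total.

6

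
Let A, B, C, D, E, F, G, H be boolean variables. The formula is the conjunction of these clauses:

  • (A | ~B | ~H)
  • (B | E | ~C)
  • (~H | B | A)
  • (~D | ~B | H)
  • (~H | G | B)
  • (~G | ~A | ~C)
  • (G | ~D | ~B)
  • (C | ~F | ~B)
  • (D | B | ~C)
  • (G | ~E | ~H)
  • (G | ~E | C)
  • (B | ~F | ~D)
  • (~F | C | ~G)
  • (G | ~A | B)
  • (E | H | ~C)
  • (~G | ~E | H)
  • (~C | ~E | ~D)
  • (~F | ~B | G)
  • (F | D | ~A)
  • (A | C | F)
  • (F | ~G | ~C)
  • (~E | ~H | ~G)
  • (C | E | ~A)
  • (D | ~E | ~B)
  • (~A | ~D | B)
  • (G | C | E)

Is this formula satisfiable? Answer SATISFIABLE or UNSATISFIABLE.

B = True:
  C = True:
    G = True:
      propagation gives A=False, H=False, D=False; contradiction.
    G = False:
      propagation gives D=False, F=False, A=False; contradiction.
  C = False:
    propagation gives F=False, A=True, D=True, H=True; an empty clause results — contradiction.
B = False:
  C = True:
    propagation gives E=True, D=True; an empty clause results — contradiction.
  C = False:
    G = True:
      propagation gives F=False, A=True, D=True; contradiction.
    G = False:
      propagation gives H=False, E=False; contradiction.
Every branch closes, so no satisfying assignment exists.

UNSATISFIABLE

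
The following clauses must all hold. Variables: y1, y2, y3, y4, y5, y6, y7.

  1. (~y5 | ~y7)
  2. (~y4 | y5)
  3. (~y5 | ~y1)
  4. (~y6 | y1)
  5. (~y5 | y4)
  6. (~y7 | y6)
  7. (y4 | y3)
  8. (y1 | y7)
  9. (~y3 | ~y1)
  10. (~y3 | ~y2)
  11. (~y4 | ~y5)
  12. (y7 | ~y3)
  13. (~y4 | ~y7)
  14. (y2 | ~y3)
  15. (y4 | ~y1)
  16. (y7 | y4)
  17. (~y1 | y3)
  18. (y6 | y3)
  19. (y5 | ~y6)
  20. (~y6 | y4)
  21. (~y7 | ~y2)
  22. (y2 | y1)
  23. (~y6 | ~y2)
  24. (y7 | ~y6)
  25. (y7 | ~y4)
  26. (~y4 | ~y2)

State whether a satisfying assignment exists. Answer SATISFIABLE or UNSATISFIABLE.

UNSATISFIABLE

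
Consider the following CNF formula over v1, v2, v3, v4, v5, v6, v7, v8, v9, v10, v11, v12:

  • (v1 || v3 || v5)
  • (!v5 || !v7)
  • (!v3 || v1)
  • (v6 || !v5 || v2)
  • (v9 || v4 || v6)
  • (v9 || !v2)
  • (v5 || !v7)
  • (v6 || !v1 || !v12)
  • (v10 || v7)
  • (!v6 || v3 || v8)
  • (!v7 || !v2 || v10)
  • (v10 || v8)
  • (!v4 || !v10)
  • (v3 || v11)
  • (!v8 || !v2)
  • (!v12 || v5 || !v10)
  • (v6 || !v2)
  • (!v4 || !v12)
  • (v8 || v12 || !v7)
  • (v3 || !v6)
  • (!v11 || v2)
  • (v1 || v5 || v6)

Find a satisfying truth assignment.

v1=T, v2=T, v3=T, v4=F, v5=T, v6=T, v7=F, v8=F, v9=T, v10=T, v11=F, v12=F

Pure literal: v9 appears only positively; assign v9 = True.
Set v1 = True and propagate.
For the remaining variables, v2 = True, v3 = True, v4 = False, v5 = True, v6 = True, v7 = False, v8 = False, v10 = True, v11 = False, v12 = False works.
Every clause has at least one true literal under this assignment.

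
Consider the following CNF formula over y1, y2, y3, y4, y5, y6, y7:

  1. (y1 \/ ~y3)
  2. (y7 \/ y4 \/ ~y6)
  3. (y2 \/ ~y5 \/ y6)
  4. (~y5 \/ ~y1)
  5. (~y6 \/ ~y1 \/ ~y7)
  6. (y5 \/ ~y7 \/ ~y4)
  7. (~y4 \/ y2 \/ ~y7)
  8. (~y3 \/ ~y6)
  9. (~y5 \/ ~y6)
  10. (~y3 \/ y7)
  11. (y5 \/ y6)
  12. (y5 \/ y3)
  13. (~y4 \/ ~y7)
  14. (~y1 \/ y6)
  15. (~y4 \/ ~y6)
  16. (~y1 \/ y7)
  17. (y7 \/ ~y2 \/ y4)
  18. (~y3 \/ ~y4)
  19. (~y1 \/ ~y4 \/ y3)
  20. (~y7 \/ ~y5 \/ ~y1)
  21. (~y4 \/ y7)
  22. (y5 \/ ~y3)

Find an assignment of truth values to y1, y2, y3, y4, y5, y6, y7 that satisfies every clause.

Branch on y1: take y1 = False.
  then y3 is forced to False.
  then y5 is forced to True.
  then y6 is forced to False.
  then y2 is forced to True.
Branch on y4: take y4 = False.
  then y7 is forced to True.
Every clause has at least one true literal under this assignment.

y1=F  y2=T  y3=F  y4=F  y5=T  y6=F  y7=T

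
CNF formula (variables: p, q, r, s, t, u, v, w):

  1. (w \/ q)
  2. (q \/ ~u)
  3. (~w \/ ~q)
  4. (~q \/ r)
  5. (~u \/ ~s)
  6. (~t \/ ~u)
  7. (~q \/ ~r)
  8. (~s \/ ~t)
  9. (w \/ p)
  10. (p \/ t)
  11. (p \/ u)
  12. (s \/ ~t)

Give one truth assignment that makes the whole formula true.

p=T, q=F, r=T, s=T, t=F, u=F, v=T, w=T

p occurs only positively in the remaining clauses — set p = True.
Set q = False and propagate.
  then w is forced to True.
  then u is forced to False.
For the remaining variables, r = True, s = True, t = False, v = True works.
Check each clause:
  1. (q \/ w) — w is true.
  2. (q \/ ~u) — ~u is true.
  3. (~q \/ ~w) — ~q is true.
  4. (~q \/ r) — r is true.
  5. (~s \/ ~u) — ~u is true.
  6. (~u \/ ~t) — ~u is true.
  7. (~r \/ ~q) — ~q is true.
  8. (~s \/ ~t) — ~t is true.
  9. (p \/ w) — w is true.
  10. (p \/ t) — p is true.
  11. (p \/ u) — p is true.
  12. (~t \/ s) — ~t is true.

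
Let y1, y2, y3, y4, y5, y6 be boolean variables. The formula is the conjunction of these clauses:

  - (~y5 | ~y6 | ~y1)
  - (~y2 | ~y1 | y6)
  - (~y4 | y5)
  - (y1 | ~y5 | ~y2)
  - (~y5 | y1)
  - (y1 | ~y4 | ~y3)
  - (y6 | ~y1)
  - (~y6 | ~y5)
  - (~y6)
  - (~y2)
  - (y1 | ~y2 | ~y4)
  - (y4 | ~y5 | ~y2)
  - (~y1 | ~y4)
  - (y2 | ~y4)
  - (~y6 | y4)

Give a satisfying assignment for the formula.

y1=False, y2=False, y3=True, y4=False, y5=False, y6=False

The clause (~y6) is unit: y6 must be False.
The clause (~y1) is unit: y1 must be False.
The clause (~y5) is unit: y5 must be False.
The clause (~y4) is unit: y4 must be False.
Unit propagation: (~y2) forces y2 = False.
y3 is now unconstrained; take y3 = True.
Every clause has at least one true literal under this assignment.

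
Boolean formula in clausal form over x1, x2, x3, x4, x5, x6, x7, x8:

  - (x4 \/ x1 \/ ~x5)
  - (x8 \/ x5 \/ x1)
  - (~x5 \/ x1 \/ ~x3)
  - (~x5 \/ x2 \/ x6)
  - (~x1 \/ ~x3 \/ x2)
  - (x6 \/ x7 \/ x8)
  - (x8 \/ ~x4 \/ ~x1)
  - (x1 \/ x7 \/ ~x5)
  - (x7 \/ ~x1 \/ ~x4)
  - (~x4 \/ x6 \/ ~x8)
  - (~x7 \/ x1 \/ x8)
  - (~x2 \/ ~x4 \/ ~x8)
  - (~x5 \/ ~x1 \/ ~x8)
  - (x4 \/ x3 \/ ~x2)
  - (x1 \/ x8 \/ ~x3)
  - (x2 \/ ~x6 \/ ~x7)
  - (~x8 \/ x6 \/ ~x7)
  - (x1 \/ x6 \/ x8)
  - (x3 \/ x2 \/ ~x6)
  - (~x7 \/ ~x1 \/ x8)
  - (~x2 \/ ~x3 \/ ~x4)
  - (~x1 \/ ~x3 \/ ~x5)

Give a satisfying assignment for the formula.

x1 = F, x2 = T, x3 = T, x4 = F, x5 = F, x6 = F, x7 = F, x8 = T

Check each clause:
  1. (x1 \/ ~x5 \/ x4) — ~x5 is true.
  2. (x8 \/ x5 \/ x1) — x8 is true.
  3. (~x3 \/ ~x5 \/ x1) — ~x5 is true.
  4. (~x5 \/ x2 \/ x6) — x2 is true.
  5. (x2 \/ ~x3 \/ ~x1) — x2 is true.
  6. (x8 \/ x7 \/ x6) — x8 is true.
  7. (x8 \/ ~x1 \/ ~x4) — x8 is true.
  8. (x7 \/ ~x5 \/ x1) — ~x5 is true.
  9. (~x4 \/ x7 \/ ~x1) — ~x4 is true.
  10. (x6 \/ ~x4 \/ ~x8) — ~x4 is true.
  11. (x8 \/ x1 \/ ~x7) — x8 is true.
  12. (~x4 \/ ~x2 \/ ~x8) — ~x4 is true.
  13. (~x1 \/ ~x5 \/ ~x8) — ~x5 is true.
  14. (~x2 \/ x4 \/ x3) — x3 is true.
  15. (~x3 \/ x1 \/ x8) — x8 is true.
  16. (~x6 \/ x2 \/ ~x7) — ~x7 is true.
  17. (x6 \/ ~x7 \/ ~x8) — ~x7 is true.
  18. (x6 \/ x8 \/ x1) — x8 is true.
  19. (x2 \/ ~x6 \/ x3) — x3 is true.
  20. (x8 \/ ~x1 \/ ~x7) — x8 is true.
  21. (~x3 \/ ~x4 \/ ~x2) — ~x4 is true.
  22. (~x3 \/ ~x1 \/ ~x5) — ~x5 is true.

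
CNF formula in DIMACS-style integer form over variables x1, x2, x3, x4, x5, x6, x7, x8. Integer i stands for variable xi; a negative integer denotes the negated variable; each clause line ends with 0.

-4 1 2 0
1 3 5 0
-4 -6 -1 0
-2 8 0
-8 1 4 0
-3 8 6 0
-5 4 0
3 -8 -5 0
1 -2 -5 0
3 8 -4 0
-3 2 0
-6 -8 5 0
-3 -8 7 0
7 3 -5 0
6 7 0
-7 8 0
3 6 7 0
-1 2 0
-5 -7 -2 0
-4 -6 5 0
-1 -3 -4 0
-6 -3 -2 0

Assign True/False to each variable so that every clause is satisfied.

x1=F, x2=T, x3=T, x4=T, x5=F, x6=F, x7=T, x8=T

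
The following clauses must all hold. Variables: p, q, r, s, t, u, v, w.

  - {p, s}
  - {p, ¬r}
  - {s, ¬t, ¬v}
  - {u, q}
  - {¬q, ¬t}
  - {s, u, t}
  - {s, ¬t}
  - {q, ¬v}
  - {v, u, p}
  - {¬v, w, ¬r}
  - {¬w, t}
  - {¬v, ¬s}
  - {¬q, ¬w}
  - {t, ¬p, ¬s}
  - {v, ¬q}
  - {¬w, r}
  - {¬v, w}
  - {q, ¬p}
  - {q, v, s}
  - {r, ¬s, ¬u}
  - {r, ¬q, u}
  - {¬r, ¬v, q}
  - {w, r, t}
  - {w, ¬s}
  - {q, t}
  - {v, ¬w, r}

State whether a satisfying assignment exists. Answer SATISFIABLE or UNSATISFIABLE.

q = True:
  propagation gives t=False, w=False, v=True; an empty clause results — contradiction.
q = False:
  propagation gives u=True, v=False, p=False, s=True; an empty clause results — contradiction.
Every branch closes, so no satisfying assignment exists.

UNSATISFIABLE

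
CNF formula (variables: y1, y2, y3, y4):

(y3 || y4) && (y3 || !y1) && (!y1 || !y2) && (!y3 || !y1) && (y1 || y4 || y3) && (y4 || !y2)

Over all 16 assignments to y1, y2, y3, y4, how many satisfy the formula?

5

Satisfying assignments:
  y1=0 y2=0 y3=0 y4=1
  y1=0 y2=0 y3=1 y4=0
  y1=0 y2=0 y3=1 y4=1
  y1=0 y2=1 y3=0 y4=1
  y1=0 y2=1 y3=1 y4=1
Count: 5.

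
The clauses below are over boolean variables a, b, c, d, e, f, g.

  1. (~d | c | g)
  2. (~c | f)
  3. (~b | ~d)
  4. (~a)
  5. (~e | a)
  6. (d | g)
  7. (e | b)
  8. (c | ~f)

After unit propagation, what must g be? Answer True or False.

True

(~a) is a unit clause: a = False.
(a | ~e) with a = False leaves only ~e, so e = False.
(b | e) with e = False leaves only b, so b = True.
From (~d | ~b) and b = True: d = False.
(d | g): since d = False, the clause reduces to (g). g = True.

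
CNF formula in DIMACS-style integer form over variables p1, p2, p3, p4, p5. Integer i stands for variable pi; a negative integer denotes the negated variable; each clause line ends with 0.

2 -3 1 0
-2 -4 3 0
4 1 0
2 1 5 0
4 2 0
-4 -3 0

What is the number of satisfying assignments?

The models are:
  p1=F p2=F p3=F p4=T p5=T
  p1=T p2=F p3=F p4=T p5=F
  p1=T p2=F p3=F p4=T p5=T
  p1=T p2=T p3=F p4=F p5=F
  p1=T p2=T p3=F p4=F p5=T
  p1=T p2=T p3=T p4=F p5=F
  p1=T p2=T p3=T p4=F p5=T
That's 7 in total.

7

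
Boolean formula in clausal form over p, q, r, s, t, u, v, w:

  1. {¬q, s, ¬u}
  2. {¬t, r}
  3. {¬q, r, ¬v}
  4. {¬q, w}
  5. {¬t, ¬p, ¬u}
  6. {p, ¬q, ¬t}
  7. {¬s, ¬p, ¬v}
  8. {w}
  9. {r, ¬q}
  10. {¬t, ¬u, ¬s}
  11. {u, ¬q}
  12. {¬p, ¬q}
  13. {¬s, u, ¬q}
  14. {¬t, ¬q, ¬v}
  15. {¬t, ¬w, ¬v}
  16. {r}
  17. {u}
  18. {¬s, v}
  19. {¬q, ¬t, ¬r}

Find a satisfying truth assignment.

p=1, q=0, r=1, s=0, t=0, u=1, v=0, w=1

Check each clause:
  1. {¬u, ¬q, s} — ¬q is true.
  2. {r, ¬t} — r is true.
  3. {¬v, ¬q, r} — ¬v is true.
  4. {¬q, w} — w is true.
  5. {¬p, ¬t, ¬u} — ¬t is true.
  6. {p, ¬q, ¬t} — p is true.
  7. {¬v, ¬s, ¬p} — ¬v is true.
  8. {w} — w is true.
  9. {r, ¬q} — r is true.
  10. {¬s, ¬t, ¬u} — ¬t is true.
  11. {u, ¬q} — u is true.
  12. {¬q, ¬p} — ¬q is true.
  13. {¬q, ¬s, u} — ¬s is true.
  14. {¬t, ¬v, ¬q} — ¬v is true.
  15. {¬v, ¬w, ¬t} — ¬v is true.
  16. {r} — r is true.
  17. {u} — u is true.
  18. {v, ¬s} — ¬s is true.
  19. {¬q, ¬r, ¬t} — ¬t is true.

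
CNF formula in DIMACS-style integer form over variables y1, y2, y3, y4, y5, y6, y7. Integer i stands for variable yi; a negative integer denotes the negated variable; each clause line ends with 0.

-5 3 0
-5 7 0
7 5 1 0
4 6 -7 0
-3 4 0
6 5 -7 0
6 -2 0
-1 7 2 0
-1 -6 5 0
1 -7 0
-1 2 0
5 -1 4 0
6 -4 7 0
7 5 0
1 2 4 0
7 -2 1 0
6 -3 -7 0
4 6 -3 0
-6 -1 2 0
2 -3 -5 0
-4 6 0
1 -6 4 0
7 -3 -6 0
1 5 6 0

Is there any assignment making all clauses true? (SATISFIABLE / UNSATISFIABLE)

SATISFIABLE

Branch on y1: take y1 = True.
  then y2 is forced to True.
  then y6 is forced to True.
  then y5 is forced to True.
  then y3 is forced to True.
  then y7 is forced to True.
  then y4 is forced to True.
So y1=1, y2=1, y3=1, y4=1, y5=1, y6=1, y7=1 is a satisfying assignment.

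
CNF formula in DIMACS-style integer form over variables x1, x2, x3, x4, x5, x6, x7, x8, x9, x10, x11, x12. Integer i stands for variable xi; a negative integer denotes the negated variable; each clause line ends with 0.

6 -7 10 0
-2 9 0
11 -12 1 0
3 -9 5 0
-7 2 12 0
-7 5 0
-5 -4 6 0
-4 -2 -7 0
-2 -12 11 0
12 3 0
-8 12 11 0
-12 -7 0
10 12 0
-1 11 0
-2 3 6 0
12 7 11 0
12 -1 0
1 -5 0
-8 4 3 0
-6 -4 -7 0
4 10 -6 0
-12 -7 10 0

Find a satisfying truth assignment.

Pure literal: x3 appears only positively; assign x3 = True.
Pure literal: x11 appears only positively; assign x11 = True.
Branch on x1: take x1 = True.
  then x12 is forced to True.
  then x7 is forced to False.
For the remaining variables, x2 = True, x4 = True, x5 = False, x6 = False, x8 = True, x9 = True, x10 = False works.
Every clause has at least one true literal under this assignment.

x1=1  x2=1  x3=1  x4=1  x5=0  x6=0  x7=0  x8=1  x9=1  x10=0  x11=1  x12=1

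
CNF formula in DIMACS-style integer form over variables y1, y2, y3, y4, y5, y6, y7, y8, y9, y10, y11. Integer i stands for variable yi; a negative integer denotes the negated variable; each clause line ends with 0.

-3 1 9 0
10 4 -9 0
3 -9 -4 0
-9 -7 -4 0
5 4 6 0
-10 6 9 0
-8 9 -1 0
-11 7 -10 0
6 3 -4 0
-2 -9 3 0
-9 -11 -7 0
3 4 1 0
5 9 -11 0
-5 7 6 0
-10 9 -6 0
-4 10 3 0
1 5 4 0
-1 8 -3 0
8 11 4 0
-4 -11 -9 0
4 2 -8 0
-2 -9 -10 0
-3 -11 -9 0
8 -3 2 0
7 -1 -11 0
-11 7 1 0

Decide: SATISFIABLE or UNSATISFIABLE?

Set y1 = False and propagate.
The remaining clauses are satisfied by y2 = True, y3 = True, y4 = True, y5 = False, y6 = True, y7 = False, y8 = False, y9 = True, y10 = False, y11 = False.
Every clause has at least one true literal under this assignment.
So y1=False, y2=True, y3=True, y4=True, y5=False, y6=True, y7=False, y8=False, y9=True, y10=False, y11=False is a satisfying assignment.

SATISFIABLE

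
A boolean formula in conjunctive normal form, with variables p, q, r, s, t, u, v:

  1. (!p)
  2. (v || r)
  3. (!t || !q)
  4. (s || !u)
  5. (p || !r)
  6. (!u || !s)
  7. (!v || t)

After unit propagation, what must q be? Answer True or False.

False

(!p) is a unit clause: p = False.
(!r || p): since p = False, the clause reduces to (!r). r = False.
From (r || v) and r = False: v = True.
(!v || t): since v = True, the clause reduces to (t). t = True.
(!t || !q): since t = True, the clause reduces to (!q). q = False.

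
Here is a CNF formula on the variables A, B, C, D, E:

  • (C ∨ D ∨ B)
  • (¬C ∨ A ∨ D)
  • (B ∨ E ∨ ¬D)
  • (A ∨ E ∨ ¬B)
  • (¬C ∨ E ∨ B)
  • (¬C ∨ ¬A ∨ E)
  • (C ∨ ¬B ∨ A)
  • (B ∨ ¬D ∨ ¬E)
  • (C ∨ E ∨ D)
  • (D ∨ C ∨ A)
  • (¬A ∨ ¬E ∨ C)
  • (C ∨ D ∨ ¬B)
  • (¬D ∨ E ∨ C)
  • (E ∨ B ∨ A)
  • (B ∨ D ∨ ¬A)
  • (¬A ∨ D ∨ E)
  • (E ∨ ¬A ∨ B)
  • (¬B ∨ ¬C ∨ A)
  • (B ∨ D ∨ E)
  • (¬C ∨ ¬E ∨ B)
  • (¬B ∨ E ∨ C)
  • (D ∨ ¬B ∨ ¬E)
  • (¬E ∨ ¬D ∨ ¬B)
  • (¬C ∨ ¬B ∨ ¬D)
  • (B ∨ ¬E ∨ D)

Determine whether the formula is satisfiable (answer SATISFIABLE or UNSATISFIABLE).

UNSATISFIABLE

B = True:
  C = True:
    propagation gives A=True, E=True, D=True; an empty clause results — contradiction.
  C = False:
    propagation gives A=True, E=False; an empty clause results — contradiction.
B = False:
  E = True:
    propagation gives D=False; an empty clause results — contradiction.
  E = False:
    propagation gives D=False; an empty clause results — contradiction.
Every branch closes, so no satisfying assignment exists.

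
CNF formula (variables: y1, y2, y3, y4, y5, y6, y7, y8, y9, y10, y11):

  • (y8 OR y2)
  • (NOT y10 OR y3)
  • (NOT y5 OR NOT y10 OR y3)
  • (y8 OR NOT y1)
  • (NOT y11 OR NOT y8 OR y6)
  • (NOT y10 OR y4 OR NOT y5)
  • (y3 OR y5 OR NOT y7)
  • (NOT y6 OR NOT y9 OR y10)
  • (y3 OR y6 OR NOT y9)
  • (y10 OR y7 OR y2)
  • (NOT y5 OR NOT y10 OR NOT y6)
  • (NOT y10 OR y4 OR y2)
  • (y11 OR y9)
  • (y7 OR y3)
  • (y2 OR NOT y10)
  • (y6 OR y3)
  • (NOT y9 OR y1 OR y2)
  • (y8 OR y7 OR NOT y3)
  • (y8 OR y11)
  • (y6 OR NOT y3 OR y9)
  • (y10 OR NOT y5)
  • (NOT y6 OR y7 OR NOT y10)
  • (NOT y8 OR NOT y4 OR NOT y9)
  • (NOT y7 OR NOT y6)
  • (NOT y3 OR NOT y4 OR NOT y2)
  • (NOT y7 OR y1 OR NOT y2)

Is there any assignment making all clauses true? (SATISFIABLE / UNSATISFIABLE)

SATISFIABLE

Try y1 = True.
  then y8 is forced to True.
Branch on y2: take y2 = True.
Set y3 = True and propagate.
  then y4 is forced to False.
For the remaining variables, y5 = False, y6 = False, y7 = False, y9 = True, y10 = False, y11 = False works.
So y1 = 1, y2 = 1, y3 = 1, y4 = 0, y5 = 0, y6 = 0, y7 = 0, y8 = 1, y9 = 1, y10 = 0, y11 = 0 is a satisfying assignment.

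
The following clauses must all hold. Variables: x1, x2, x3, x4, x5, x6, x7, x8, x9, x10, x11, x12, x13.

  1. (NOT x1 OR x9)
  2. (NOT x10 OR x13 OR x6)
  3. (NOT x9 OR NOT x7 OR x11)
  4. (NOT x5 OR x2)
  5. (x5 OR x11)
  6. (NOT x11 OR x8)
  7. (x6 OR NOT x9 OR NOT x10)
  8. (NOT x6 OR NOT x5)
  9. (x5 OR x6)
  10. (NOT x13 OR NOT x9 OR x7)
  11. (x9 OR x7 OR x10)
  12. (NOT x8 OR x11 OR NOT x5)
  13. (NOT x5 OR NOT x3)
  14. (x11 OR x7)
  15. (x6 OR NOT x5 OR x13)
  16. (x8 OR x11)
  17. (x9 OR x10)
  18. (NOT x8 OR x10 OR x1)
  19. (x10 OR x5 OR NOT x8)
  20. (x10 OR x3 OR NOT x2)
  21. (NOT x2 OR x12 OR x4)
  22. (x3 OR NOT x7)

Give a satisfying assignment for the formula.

x1=True, x2=False, x3=True, x4=False, x5=False, x6=True, x7=False, x8=True, x9=True, x10=True, x11=True, x12=True, x13=False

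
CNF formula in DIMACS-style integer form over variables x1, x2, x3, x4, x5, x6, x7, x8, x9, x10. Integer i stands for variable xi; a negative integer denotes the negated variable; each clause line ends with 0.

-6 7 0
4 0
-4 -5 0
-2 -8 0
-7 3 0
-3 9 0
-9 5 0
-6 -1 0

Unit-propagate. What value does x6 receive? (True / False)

False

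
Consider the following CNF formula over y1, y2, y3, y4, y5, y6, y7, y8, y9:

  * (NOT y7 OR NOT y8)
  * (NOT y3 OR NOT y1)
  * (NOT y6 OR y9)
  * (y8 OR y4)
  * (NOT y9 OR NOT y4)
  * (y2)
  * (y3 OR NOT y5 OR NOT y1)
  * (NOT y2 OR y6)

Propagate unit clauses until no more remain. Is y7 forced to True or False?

(y2) stands alone — y2 = True.
(y6 OR NOT y2): since y2 = True, the clause reduces to (y6). y6 = True.
From (y9 OR NOT y6) and y6 = True: y9 = True.
(NOT y4 OR NOT y9): since y9 = True, the clause reduces to (NOT y4). y4 = False.
(y8 OR y4): since y4 = False, the clause reduces to (y8). y8 = True.
(NOT y8 OR NOT y7) with y8 = True leaves only NOT y7, so y7 = False.

False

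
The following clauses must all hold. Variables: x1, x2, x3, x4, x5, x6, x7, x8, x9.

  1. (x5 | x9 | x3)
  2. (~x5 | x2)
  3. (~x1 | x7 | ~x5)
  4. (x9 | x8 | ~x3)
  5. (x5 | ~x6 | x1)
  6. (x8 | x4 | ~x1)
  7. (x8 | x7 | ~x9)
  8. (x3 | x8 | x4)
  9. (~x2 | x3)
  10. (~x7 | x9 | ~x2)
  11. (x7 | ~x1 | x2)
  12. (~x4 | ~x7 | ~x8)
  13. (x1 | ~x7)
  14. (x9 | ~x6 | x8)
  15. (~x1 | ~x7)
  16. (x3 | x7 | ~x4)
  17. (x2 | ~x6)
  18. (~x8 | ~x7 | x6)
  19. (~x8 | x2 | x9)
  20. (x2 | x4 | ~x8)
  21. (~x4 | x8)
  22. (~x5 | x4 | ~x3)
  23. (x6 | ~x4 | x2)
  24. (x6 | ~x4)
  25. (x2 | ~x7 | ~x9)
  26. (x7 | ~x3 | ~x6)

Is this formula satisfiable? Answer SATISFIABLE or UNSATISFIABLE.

Branch on x1: take x1 = True.
  then x7 is forced to False.
  then x5 is forced to False.
  then x2 is forced to True.
  then x3 is forced to True.
  then x6 is forced to False.
  then x4 is forced to False.
  then x8 is forced to True.
x9 is now unconstrained; take x9 = True.
Every clause has at least one true literal under this assignment.
So x1 = True, x2 = True, x3 = True, x4 = False, x5 = False, x6 = False, x7 = False, x8 = True, x9 = True is a satisfying assignment.

SATISFIABLE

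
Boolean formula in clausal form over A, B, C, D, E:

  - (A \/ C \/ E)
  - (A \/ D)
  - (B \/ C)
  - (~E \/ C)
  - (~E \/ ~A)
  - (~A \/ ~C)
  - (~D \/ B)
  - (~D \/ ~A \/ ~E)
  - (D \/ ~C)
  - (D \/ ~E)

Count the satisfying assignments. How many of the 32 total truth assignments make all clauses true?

The models are:
  A=F B=T C=T D=T E=F
  A=F B=T C=T D=T E=T
  A=T B=T C=F D=F E=F
  A=T B=T C=F D=T E=F
Count: 4.

4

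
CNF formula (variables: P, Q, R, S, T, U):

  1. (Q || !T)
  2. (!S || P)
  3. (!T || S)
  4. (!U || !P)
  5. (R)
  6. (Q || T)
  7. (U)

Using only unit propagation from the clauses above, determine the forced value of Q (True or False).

True

(R) is a unit clause: R = True.
(U) is a unit clause: U = True.
From (!P || !U) and U = True: P = False.
(P || !S): since P = False, the clause reduces to (!S). S = False.
From (!T || S) and S = False: T = False.
From (Q || T) and T = False: Q = True.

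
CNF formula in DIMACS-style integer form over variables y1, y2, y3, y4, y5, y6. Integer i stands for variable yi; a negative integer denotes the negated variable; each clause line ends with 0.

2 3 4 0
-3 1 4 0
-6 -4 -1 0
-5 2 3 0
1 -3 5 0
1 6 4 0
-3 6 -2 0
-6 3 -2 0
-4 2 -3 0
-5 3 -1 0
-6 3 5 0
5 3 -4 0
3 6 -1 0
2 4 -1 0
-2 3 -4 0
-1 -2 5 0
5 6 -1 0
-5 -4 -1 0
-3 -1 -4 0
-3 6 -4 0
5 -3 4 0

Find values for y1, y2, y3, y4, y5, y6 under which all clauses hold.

y1=False, y2=True, y3=True, y4=True, y5=True, y6=True

Set y1 = False and propagate.
Try y2 = True.
For the remaining variables, y3 = True, y4 = True, y5 = True, y6 = True works.
Check each clause:
  1. (y3 || y2 || y4) — y2 is true.
  2. (y4 || y1 || !y3) — y4 is true.
  3. (!y6 || !y1 || !y4) — !y1 is true.
  4. (!y5 || y2 || y3) — y3 is true.
  5. (y1 || y5 || !y3) — y5 is true.
  6. (y1 || y4 || y6) — y4 is true.
  7. (!y3 || y6 || !y2) — y6 is true.
  8. (y3 || !y6 || !y2) — y3 is true.
  9. (y2 || !y4 || !y3) — y2 is true.
  10. (!y1 || y3 || !y5) — y3 is true.
  11. (y3 || !y6 || y5) — y3 is true.
  12. (y5 || y3 || !y4) — y3 is true.
  13. (y6 || !y1 || y3) — y3 is true.
  14. (y4 || !y1 || y2) — y2 is true.
  15. (y3 || !y2 || !y4) — y3 is true.
  16. (!y2 || y5 || !y1) — y5 is true.
  17. (!y1 || y5 || y6) — y5 is true.
  18. (!y5 || !y4 || !y1) — !y1 is true.
  19. (!y4 || !y1 || !y3) — !y1 is true.
  20. (y6 || !y3 || !y4) — y6 is true.
  21. (!y3 || y5 || y4) — y5 is true.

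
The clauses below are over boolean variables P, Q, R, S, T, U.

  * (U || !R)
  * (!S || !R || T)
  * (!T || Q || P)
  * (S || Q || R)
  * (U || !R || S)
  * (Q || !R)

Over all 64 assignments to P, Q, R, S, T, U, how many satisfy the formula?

28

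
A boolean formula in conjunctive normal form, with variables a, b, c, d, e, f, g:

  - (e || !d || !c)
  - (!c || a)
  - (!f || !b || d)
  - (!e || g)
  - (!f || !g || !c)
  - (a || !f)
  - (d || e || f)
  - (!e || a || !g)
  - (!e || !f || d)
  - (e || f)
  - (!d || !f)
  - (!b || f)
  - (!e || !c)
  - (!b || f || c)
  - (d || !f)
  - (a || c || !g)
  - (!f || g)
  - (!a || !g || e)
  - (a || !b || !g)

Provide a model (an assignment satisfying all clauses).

Pure literal: b appears only negated; assign b = False.
Branch on a: take a = True.
Try c = False.
The remaining clauses are satisfied by d = False, e = True, f = False, g = True.
Every clause has at least one true literal under this assignment.

a=True, b=False, c=False, d=False, e=True, f=False, g=True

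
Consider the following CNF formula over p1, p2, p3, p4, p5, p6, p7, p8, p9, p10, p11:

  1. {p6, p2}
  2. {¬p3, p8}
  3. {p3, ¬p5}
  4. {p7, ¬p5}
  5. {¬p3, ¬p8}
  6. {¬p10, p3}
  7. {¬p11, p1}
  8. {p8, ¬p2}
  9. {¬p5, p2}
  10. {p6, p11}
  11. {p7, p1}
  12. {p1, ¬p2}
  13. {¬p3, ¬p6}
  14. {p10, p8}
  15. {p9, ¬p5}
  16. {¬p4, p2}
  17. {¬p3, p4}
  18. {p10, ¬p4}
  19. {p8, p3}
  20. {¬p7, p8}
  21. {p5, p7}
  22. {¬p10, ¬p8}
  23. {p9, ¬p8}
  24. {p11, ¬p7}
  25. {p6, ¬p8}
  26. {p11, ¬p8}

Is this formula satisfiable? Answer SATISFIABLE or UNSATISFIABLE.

SATISFIABLE

p1 occurs only positively in the remaining clauses — set p1 = True.
Pure literal: p9 appears only positively; assign p9 = True.
Try p2 = True.
  then p8 is forced to True.
  then p3 is forced to False.
  then p5 is forced to False.
  then p10 is forced to False.
  then p4 is forced to False.
  then p7 is forced to True.
  then p11 is forced to True.
  then p6 is forced to True.
Every clause has at least one true literal under this assignment.
So p1=T  p2=T  p3=F  p4=F  p5=F  p6=T  p7=T  p8=T  p9=T  p10=F  p11=T is a satisfying assignment.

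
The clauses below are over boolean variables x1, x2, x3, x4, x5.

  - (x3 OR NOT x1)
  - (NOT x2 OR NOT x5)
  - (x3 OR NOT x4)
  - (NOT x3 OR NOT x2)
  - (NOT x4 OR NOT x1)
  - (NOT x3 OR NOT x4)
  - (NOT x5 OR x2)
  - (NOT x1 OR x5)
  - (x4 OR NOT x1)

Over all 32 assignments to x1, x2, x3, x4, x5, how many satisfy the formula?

The models are:
  x1=0 x2=0 x3=0 x4=0 x5=0
  x1=0 x2=0 x3=1 x4=0 x5=0
  x1=0 x2=1 x3=0 x4=0 x5=0
Count: 3.

3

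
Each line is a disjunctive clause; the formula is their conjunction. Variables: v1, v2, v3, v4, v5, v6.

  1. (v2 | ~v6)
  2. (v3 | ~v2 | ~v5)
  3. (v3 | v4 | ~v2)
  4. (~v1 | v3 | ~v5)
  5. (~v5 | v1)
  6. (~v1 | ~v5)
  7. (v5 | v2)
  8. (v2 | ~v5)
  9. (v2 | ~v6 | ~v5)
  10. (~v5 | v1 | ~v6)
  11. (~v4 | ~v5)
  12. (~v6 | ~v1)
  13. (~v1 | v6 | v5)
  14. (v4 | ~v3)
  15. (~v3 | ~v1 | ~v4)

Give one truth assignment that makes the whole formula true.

v1 = F, v2 = T, v3 = T, v4 = T, v5 = F, v6 = T

Check each clause:
  1. (v2 | ~v6) — v2 is true.
  2. (~v2 | ~v5 | v3) — v3 is true.
  3. (v4 | v3 | ~v2) — v3 is true.
  4. (v3 | ~v5 | ~v1) — v3 is true.
  5. (v1 | ~v5) — ~v5 is true.
  6. (~v1 | ~v5) — ~v5 is true.
  7. (v2 | v5) — v2 is true.
  8. (~v5 | v2) — v2 is true.
  9. (v2 | ~v5 | ~v6) — v2 is true.
  10. (v1 | ~v6 | ~v5) — ~v5 is true.
  11. (~v5 | ~v4) — ~v5 is true.
  12. (~v1 | ~v6) — ~v1 is true.
  13. (v6 | v5 | ~v1) — ~v1 is true.
  14. (~v3 | v4) — v4 is true.
  15. (~v1 | ~v4 | ~v3) — ~v1 is true.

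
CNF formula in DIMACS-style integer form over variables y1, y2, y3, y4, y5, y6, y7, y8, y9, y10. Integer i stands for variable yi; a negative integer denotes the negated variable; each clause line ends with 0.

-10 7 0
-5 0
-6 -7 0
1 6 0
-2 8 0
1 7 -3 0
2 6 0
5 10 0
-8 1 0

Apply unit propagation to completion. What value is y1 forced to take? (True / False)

(!y5) is a unit clause: y5 = False.
(y10 || y5) with y5 = False leaves only y10, so y10 = True.
(y7 || !y10): since y10 = True, the clause reduces to (y7). y7 = True.
From (!y7 || !y6) and y7 = True: y6 = False.
(y6 || y1) with y6 = False leaves only y1, so y1 = True.

True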